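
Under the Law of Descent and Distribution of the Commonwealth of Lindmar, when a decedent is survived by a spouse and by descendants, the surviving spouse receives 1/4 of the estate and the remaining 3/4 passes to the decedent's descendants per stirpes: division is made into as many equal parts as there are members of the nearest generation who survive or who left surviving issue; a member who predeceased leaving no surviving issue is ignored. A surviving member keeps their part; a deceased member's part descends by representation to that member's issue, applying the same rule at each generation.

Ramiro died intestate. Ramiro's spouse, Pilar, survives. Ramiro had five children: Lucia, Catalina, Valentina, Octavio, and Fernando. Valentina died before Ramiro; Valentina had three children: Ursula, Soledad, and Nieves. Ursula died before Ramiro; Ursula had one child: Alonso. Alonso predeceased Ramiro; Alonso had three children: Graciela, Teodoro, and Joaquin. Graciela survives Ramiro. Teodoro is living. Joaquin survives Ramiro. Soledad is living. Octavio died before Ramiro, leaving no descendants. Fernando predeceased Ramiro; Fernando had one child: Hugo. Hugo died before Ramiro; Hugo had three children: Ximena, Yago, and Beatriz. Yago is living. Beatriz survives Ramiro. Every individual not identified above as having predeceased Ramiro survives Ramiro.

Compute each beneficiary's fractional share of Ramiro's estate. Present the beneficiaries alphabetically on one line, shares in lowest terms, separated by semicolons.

Beatriz 1/16; Catalina 3/16; Graciela 1/48; Joaquin 1/48; Lucia 3/16; Nieves 1/16; Pilar 1/4; Soledad 1/16; Teodoro 1/48; Ximena 1/16; Yago 1/16

Pilar, as surviving spouse, takes 1/4.
The remaining 3/4 passes to Ramiro's descendants per stirpes.
Octavio left no surviving issue, so that branch lapses and is disregarded.
The 3/4 is divided into 4 equal shares of 3/16 among Lucia, Catalina, Valentina, Fernando.
Lucia is living and takes 3/16.
Catalina is living and takes 3/16.
Valentina predeceased; the 3/16 allotted to Valentina's branch passes to Valentina's issue by representation.
The 3/16 is divided into 3 equal shares of 1/16 among Ursula, Soledad, Nieves.
Ursula predeceased; the 1/16 allotted to Ursula's branch passes to Ursula's issue by representation.
Alonso's line is the sole branch at this level, so the full 1/16 passes to Alonso's issue by representation.
The 1/16 is divided into 3 equal shares of 1/48 among Graciela, Teodoro, Joaquin.
Graciela is living and takes 1/48.
Teodoro is living and takes 1/48.
Joaquin is living and takes 1/48.
Soledad is living and takes 1/16.
Nieves is living and takes 1/16.
Fernando predeceased; the 3/16 allotted to Fernando's branch passes to Fernando's issue by representation.
Hugo's line is the sole branch at this level, so the full 3/16 passes to Hugo's issue by representation.
The 3/16 is divided into 3 equal shares of 1/16 among Ximena, Yago, Beatriz.
Ximena is living and takes 1/16.
Yago is living and takes 1/16.
Beatriz is living and takes 1/16.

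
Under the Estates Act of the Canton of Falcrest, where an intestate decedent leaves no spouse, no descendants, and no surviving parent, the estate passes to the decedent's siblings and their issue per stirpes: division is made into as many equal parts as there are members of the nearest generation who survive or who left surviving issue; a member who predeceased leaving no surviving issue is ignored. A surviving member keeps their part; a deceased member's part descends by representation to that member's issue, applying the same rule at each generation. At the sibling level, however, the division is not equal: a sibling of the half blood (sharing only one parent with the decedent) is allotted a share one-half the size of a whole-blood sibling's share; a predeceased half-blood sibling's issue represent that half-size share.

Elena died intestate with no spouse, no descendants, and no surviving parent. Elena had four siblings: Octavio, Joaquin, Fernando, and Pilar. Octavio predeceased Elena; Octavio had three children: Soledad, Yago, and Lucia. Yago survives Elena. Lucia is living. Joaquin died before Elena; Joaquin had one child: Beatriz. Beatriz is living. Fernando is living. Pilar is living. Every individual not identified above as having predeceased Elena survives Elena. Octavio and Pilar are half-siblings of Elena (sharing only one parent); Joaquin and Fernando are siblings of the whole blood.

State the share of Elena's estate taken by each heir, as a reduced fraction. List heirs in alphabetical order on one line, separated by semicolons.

No spouse, descendants, or parent survives, so the estate passes to Elena's siblings per stirpes.
Half-blood siblings count for one-half the weight of whole-blood siblings at the initial division.
Dividing 1 in proportion to weights (total weight 3): Octavio (weight 1/2) → 1/6; Joaquin (weight 1) → 1/3; Fernando (weight 1) → 1/3; Pilar (weight 1/2) → 1/6.
Octavio predeceased; the 1/6 allotted to Octavio's branch passes to Octavio's issue by representation.
The 1/6 is divided into 3 equal shares of 1/18 among Soledad, Yago, Lucia.
Soledad is living and takes 1/18.
Yago is living and takes 1/18.
Lucia is living and takes 1/18.
Joaquin predeceased; the 1/3 allotted to Joaquin's branch passes to Joaquin's issue by representation.
Beatriz is the sole taker at this level and receives the full 1/3.
Fernando is living and takes 1/3.
Pilar is living and takes 1/6.

Beatriz 1/3; Fernando 1/3; Lucia 1/18; Pilar 1/6; Soledad 1/18; Yago 1/18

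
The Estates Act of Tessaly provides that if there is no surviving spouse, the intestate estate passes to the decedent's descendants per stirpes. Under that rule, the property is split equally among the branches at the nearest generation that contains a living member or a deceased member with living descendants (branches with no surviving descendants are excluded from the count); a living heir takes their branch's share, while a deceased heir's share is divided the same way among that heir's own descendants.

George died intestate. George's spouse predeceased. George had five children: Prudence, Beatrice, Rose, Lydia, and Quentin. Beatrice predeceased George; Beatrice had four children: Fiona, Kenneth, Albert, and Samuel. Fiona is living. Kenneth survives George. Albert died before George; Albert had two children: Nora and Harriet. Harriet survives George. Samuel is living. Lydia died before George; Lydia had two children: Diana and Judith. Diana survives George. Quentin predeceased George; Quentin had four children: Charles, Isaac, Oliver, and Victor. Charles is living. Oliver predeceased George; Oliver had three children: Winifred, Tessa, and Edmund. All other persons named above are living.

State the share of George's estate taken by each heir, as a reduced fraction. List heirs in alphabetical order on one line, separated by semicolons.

Charles 1/20; Diana 1/10; Edmund 1/60; Fiona 1/20; Harriet 1/40; Isaac 1/20; Judith 1/10; Kenneth 1/20; Nora 1/40; Prudence 1/5; Rose 1/5; Samuel 1/20; Tessa 1/60; Victor 1/20; Winifred 1/60

There is no surviving spouse, so the entire estate passes to George's descendants per stirpes.
The estate is divided into 5 equal shares of 1/5 among Prudence, Beatrice, Rose, Lydia, Quentin.
Prudence is living and takes 1/5.
Beatrice predeceased; the 1/5 allotted to Beatrice's branch passes to Beatrice's issue by representation.
The 1/5 is divided into 4 equal shares of 1/20 among Fiona, Kenneth, Albert, Samuel.
Fiona is living and takes 1/20.
Kenneth is living and takes 1/20.
Albert predeceased; the 1/20 allotted to Albert's branch passes to Albert's issue by representation.
The 1/20 is divided into 2 equal shares of 1/40 among Nora, Harriet.
Nora is living and takes 1/40.
Harriet is living and takes 1/40.
Samuel is living and takes 1/20.
Rose is living and takes 1/5.
Lydia predeceased; the 1/5 allotted to Lydia's branch passes to Lydia's issue by representation.
The 1/5 is divided into 2 equal shares of 1/10 among Diana, Judith.
Diana is living and takes 1/10.
Judith is living and takes 1/10.
Quentin predeceased; the 1/5 allotted to Quentin's branch passes to Quentin's issue by representation.
The 1/5 is divided into 4 equal shares of 1/20 among Charles, Isaac, Oliver, Victor.
Charles is living and takes 1/20.
Isaac is living and takes 1/20.
Oliver predeceased; the 1/20 allotted to Oliver's branch passes to Oliver's issue by representation.
The 1/20 is divided into 3 equal shares of 1/60 among Winifred, Tessa, Edmund.
Winifred is living and takes 1/60.
Tessa is living and takes 1/60.
Edmund is living and takes 1/60.
Victor is living and takes 1/20.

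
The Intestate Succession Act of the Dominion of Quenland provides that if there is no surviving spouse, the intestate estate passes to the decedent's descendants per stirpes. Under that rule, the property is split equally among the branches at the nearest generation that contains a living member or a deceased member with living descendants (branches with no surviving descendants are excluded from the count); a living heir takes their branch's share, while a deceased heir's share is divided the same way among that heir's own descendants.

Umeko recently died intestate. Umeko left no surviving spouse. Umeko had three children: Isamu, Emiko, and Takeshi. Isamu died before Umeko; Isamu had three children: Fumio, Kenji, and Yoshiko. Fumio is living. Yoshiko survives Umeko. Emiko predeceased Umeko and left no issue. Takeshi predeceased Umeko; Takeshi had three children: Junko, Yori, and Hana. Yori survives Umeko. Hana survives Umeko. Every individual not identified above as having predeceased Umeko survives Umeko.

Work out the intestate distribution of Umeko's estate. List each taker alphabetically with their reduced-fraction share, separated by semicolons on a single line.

There is no surviving spouse, so the entire estate passes to Umeko's descendants per stirpes.
Emiko left no surviving issue, so that branch lapses and is disregarded.
The estate is divided into 2 equal shares of 1/2 among Isamu, Takeshi.
Isamu predeceased; the 1/2 allotted to Isamu's branch passes to Isamu's issue by representation.
The 1/2 is divided into 3 equal shares of 1/6 among Fumio, Kenji, Yoshiko.
Fumio is living and takes 1/6.
Kenji is living and takes 1/6.
Yoshiko is living and takes 1/6.
Takeshi predeceased; the 1/2 allotted to Takeshi's branch passes to Takeshi's issue by representation.
The 1/2 is divided into 3 equal shares of 1/6 among Junko, Yori, Hana.
Junko is living and takes 1/6.
Yori is living and takes 1/6.
Hana is living and takes 1/6.

Fumio 1/6; Hana 1/6; Junko 1/6; Kenji 1/6; Yori 1/6; Yoshiko 1/6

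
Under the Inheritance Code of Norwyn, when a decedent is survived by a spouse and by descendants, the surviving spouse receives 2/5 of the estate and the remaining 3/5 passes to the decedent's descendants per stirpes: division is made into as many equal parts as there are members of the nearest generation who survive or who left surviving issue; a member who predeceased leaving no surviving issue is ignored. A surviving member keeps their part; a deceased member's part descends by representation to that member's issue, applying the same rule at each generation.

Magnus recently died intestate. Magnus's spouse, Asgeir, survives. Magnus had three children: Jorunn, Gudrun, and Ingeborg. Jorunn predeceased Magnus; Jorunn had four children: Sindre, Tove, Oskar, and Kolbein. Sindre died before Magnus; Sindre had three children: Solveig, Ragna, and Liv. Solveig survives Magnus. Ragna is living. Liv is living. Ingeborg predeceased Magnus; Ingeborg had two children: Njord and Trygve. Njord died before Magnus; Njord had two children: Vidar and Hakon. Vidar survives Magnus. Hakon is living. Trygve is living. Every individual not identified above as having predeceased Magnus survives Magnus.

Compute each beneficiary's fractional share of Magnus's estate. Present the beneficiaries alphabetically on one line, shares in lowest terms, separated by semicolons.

Asgeir 2/5; Gudrun 1/5; Hakon 1/20; Kolbein 1/20; Liv 1/60; Oskar 1/20; Ragna 1/60; Solveig 1/60; Tove 1/20; Trygve 1/10; Vidar 1/20

Asgeir, as surviving spouse, takes 2/5.
The remaining 3/5 passes to Magnus's descendants per stirpes.
The 3/5 is divided into 3 equal shares of 1/5 among Jorunn, Gudrun, Ingeborg.
Jorunn predeceased; the 1/5 allotted to Jorunn's branch passes to Jorunn's issue by representation.
The 1/5 is divided into 4 equal shares of 1/20 among Sindre, Tove, Oskar, Kolbein.
Sindre predeceased; the 1/20 allotted to Sindre's branch passes to Sindre's issue by representation.
The 1/20 is divided into 3 equal shares of 1/60 among Solveig, Ragna, Liv.
Solveig is living and takes 1/60.
Ragna is living and takes 1/60.
Liv is living and takes 1/60.
Tove is living and takes 1/20.
Oskar is living and takes 1/20.
Kolbein is living and takes 1/20.
Gudrun is living and takes 1/5.
Ingeborg predeceased; the 1/5 allotted to Ingeborg's branch passes to Ingeborg's issue by representation.
The 1/5 is divided into 2 equal shares of 1/10 among Njord, Trygve.
Njord predeceased; the 1/10 allotted to Njord's branch passes to Njord's issue by representation.
The 1/10 is divided into 2 equal shares of 1/20 among Vidar, Hakon.
Vidar is living and takes 1/20.
Hakon is living and takes 1/20.
Trygve is living and takes 1/10.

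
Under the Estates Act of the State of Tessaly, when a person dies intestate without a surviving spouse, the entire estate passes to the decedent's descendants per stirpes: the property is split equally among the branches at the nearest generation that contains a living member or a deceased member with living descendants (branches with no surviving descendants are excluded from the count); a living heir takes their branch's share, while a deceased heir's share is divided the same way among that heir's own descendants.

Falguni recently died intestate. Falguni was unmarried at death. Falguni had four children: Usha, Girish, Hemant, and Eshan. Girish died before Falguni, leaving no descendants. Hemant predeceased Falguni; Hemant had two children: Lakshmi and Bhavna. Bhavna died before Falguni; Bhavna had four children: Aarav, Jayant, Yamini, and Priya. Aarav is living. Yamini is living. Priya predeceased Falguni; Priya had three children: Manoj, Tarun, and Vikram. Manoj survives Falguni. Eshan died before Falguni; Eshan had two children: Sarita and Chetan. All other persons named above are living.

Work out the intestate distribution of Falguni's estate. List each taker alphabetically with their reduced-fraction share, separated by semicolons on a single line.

Aarav 1/24; Chetan 1/6; Jayant 1/24; Lakshmi 1/6; Manoj 1/72; Sarita 1/6; Tarun 1/72; Usha 1/3; Vikram 1/72; Yamini 1/24

There is no surviving spouse, so the entire estate passes to Falguni's descendants per stirpes.
Girish left no surviving issue, so that branch lapses and is disregarded.
The estate is divided into 3 equal shares of 1/3 among Usha, Hemant, Eshan.
Usha is living and takes 1/3.
Hemant predeceased; the 1/3 allotted to Hemant's branch passes to Hemant's issue by representation.
The 1/3 is divided into 2 equal shares of 1/6 among Lakshmi, Bhavna.
Lakshmi is living and takes 1/6.
Bhavna predeceased; the 1/6 allotted to Bhavna's branch passes to Bhavna's issue by representation.
The 1/6 is divided into 4 equal shares of 1/24 among Aarav, Jayant, Yamini, Priya.
Aarav is living and takes 1/24.
Jayant is living and takes 1/24.
Yamini is living and takes 1/24.
Priya predeceased; the 1/24 allotted to Priya's branch passes to Priya's issue by representation.
The 1/24 is divided into 3 equal shares of 1/72 among Manoj, Tarun, Vikram.
Manoj is living and takes 1/72.
Tarun is living and takes 1/72.
Vikram is living and takes 1/72.
Eshan predeceased; the 1/3 allotted to Eshan's branch passes to Eshan's issue by representation.
The 1/3 is divided into 2 equal shares of 1/6 among Sarita, Chetan.
Sarita is living and takes 1/6.
Chetan is living and takes 1/6.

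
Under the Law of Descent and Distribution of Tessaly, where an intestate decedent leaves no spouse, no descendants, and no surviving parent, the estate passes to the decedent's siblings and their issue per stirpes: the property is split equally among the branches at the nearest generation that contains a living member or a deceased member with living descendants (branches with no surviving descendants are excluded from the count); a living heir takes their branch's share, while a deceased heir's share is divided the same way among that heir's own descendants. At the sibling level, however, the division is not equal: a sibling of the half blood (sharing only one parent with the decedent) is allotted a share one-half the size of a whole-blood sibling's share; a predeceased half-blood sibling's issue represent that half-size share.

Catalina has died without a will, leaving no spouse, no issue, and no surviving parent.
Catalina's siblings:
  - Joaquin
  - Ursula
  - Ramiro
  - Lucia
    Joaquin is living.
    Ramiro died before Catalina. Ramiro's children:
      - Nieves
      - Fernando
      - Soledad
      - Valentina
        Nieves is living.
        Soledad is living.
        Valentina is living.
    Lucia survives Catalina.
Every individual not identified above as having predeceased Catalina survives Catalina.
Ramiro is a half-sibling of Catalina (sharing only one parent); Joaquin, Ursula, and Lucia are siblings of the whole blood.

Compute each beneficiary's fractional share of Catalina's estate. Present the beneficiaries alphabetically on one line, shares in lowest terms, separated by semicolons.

No spouse, descendants, or parent survives, so the estate passes to Catalina's siblings per stirpes.
Half-blood siblings count for one-half the weight of whole-blood siblings at the initial division.
Dividing 1 in proportion to weights (total weight 7/2): Joaquin (weight 1) → 2/7; Ursula (weight 1) → 2/7; Ramiro (weight 1/2) → 1/7; Lucia (weight 1) → 2/7.
Joaquin is living and takes 2/7.
Ursula is living and takes 2/7.
Ramiro predeceased; the 1/7 allotted to Ramiro's branch passes to Ramiro's issue by representation.
The 1/7 is divided into 4 equal shares of 1/28 among Nieves, Fernando, Soledad, Valentina.
Nieves is living and takes 1/28.
Fernando is living and takes 1/28.
Soledad is living and takes 1/28.
Valentina is living and takes 1/28.
Lucia is living and takes 2/7.

Fernando 1/28; Joaquin 2/7; Lucia 2/7; Nieves 1/28; Soledad 1/28; Ursula 2/7; Valentina 1/28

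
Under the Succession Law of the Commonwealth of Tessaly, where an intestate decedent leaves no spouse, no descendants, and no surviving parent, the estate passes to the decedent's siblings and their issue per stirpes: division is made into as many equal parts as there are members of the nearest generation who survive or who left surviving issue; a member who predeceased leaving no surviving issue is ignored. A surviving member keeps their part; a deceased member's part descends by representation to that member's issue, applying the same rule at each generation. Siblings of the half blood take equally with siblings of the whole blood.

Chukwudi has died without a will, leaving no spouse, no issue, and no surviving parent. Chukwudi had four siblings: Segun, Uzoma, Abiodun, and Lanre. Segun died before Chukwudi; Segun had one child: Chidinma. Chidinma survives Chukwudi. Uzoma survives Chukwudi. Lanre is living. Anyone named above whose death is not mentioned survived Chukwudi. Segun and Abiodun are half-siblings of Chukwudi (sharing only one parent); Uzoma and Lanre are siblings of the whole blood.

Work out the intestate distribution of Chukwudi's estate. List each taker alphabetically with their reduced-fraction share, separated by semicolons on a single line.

No spouse, descendants, or parent survives, so the estate passes to Chukwudi's siblings per stirpes.
Half-blood and whole-blood siblings take equally under the stated rule.
The estate is divided into 4 equal shares of 1/4 among Segun, Uzoma, Abiodun, Lanre.
Segun predeceased; the 1/4 allotted to Segun's branch passes to Segun's issue by representation.
Chidinma is the sole taker at this level and receives the full 1/4.
Uzoma is living and takes 1/4.
Abiodun is living and takes 1/4.
Lanre is living and takes 1/4.

Abiodun 1/4; Chidinma 1/4; Lanre 1/4; Uzoma 1/4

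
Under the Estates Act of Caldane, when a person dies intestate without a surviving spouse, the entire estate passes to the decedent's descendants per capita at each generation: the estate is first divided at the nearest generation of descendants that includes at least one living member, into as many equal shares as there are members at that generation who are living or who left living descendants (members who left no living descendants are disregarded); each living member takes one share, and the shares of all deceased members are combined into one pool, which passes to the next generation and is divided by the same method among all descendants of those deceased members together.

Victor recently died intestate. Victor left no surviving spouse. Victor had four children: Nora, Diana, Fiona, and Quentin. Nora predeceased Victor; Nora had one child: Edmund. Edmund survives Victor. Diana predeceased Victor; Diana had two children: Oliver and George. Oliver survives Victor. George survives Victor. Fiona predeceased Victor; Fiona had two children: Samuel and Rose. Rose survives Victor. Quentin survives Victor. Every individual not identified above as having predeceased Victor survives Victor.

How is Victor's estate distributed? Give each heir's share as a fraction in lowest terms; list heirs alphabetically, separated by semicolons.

There is no surviving spouse, so the entire estate passes to Victor's descendants per capita at each generation.
At generation 1 (Nora, Diana, Fiona, Quentin) there are 4 shares of (1)/4 = 1/4 each.
Living: Quentin — each takes 1/4.
Deceased: Nora, Diana, and Fiona. Their combined 3/4 is pooled and carried to generation 2.
At generation 2 (Edmund, Oliver, George, Samuel, Rose) there are 5 shares of (3/4)/5 = 3/20 each.
Living: Edmund, Oliver, George, Samuel, and Rose — each takes 3/20.

Edmund 3/20; George 3/20; Oliver 3/20; Quentin 1/4; Rose 3/20; Samuel 3/20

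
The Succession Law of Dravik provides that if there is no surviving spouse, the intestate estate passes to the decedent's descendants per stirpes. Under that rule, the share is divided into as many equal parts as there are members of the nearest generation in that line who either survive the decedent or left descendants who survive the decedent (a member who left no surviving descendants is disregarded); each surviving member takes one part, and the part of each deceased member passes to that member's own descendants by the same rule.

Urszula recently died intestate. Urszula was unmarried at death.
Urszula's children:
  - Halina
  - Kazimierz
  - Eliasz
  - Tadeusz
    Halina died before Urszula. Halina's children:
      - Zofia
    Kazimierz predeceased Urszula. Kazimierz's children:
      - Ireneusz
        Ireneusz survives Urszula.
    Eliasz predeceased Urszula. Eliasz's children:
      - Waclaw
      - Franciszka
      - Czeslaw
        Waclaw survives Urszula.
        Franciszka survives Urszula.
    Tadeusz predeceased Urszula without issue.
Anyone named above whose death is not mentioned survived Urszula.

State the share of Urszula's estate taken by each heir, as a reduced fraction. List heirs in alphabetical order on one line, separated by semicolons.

There is no surviving spouse, so the entire estate passes to Urszula's descendants per stirpes.
Tadeusz left no surviving issue, so that branch lapses and is disregarded.
The estate is divided into 3 equal shares of 1/3 among Halina, Kazimierz, Eliasz.
Halina predeceased; the 1/3 allotted to Halina's branch passes to Halina's issue by representation.
Zofia is the sole taker at this level and receives the full 1/3.
Kazimierz predeceased; the 1/3 allotted to Kazimierz's branch passes to Kazimierz's issue by representation.
Ireneusz is the sole taker at this level and receives the full 1/3.
Eliasz predeceased; the 1/3 allotted to Eliasz's branch passes to Eliasz's issue by representation.
The 1/3 is divided into 3 equal shares of 1/9 among Waclaw, Franciszka, Czeslaw.
Waclaw is living and takes 1/9.
Franciszka is living and takes 1/9.
Czeslaw is living and takes 1/9.

Czeslaw 1/9; Franciszka 1/9; Ireneusz 1/3; Waclaw 1/9; Zofia 1/3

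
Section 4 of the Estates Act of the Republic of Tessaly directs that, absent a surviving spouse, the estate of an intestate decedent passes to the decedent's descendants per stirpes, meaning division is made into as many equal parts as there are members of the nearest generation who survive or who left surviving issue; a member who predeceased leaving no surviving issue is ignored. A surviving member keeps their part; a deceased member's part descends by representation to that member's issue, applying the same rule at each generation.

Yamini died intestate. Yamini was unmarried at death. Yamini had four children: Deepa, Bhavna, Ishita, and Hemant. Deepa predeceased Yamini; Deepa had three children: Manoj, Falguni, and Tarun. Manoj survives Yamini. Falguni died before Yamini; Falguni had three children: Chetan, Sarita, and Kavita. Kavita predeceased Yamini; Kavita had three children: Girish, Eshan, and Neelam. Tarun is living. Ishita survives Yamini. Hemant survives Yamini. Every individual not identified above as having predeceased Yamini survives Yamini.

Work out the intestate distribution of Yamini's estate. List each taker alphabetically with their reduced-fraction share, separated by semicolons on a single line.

Bhavna 1/4; Chetan 1/36; Eshan 1/108; Girish 1/108; Hemant 1/4; Ishita 1/4; Manoj 1/12; Neelam 1/108; Sarita 1/36; Tarun 1/12

There is no surviving spouse, so the entire estate passes to Yamini's descendants per stirpes.
The estate is divided into 4 equal shares of 1/4 among Deepa, Bhavna, Ishita, Hemant.
Deepa predeceased; the 1/4 allotted to Deepa's branch passes to Deepa's issue by representation.
The 1/4 is divided into 3 equal shares of 1/12 among Manoj, Falguni, Tarun.
Manoj is living and takes 1/12.
Falguni predeceased; the 1/12 allotted to Falguni's branch passes to Falguni's issue by representation.
The 1/12 is divided into 3 equal shares of 1/36 among Chetan, Sarita, Kavita.
Chetan is living and takes 1/36.
Sarita is living and takes 1/36.
Kavita predeceased; the 1/36 allotted to Kavita's branch passes to Kavita's issue by representation.
The 1/36 is divided into 3 equal shares of 1/108 among Girish, Eshan, Neelam.
Girish is living and takes 1/108.
Eshan is living and takes 1/108.
Neelam is living and takes 1/108.
Tarun is living and takes 1/12.
Bhavna is living and takes 1/4.
Ishita is living and takes 1/4.
Hemant is living and takes 1/4.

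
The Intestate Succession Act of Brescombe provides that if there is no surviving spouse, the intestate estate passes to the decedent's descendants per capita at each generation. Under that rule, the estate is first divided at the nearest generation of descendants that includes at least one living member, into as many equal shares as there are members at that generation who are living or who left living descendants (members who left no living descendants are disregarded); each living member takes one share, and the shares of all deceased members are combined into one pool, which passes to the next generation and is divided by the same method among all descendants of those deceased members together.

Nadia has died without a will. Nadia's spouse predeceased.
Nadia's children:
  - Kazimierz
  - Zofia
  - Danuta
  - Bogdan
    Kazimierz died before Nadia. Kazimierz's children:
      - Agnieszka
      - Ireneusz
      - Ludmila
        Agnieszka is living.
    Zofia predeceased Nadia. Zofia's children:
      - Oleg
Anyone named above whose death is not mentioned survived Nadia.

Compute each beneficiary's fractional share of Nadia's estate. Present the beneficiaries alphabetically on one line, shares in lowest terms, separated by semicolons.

There is no surviving spouse, so the entire estate passes to Nadia's descendants per capita at each generation.
At generation 1 (Kazimierz, Zofia, Danuta, Bogdan) there are 4 shares of (1)/4 = 1/4 each.
Living: Danuta and Bogdan — each takes 1/4.
Deceased: Kazimierz and Zofia. Their combined 1/2 is pooled and carried to generation 2.
At generation 2 (Agnieszka, Ireneusz, Ludmila, Oleg) there are 4 shares of (1/2)/4 = 1/8 each.
Living: Agnieszka, Ireneusz, Ludmila, and Oleg — each takes 1/8.

Agnieszka 1/8; Bogdan 1/4; Danuta 1/4; Ireneusz 1/8; Ludmila 1/8; Oleg 1/8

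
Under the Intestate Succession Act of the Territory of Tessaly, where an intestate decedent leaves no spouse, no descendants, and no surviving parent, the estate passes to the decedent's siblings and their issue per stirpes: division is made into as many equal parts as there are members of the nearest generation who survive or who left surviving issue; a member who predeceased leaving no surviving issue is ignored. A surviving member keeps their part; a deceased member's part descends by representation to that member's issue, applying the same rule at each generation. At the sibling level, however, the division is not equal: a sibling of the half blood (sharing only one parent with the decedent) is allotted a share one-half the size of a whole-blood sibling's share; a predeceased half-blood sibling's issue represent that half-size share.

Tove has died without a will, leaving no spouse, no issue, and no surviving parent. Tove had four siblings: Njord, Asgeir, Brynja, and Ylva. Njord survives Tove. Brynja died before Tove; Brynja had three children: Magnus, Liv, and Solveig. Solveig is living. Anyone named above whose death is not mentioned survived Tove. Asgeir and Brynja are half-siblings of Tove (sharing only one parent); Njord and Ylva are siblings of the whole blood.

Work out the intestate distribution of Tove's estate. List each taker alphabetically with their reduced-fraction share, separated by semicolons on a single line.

No spouse, descendants, or parent survives, so the estate passes to Tove's siblings per stirpes.
Half-blood siblings count for one-half the weight of whole-blood siblings at the initial division.
Dividing 1 in proportion to weights (total weight 3): Njord (weight 1) → 1/3; Asgeir (weight 1/2) → 1/6; Brynja (weight 1/2) → 1/6; Ylva (weight 1) → 1/3.
Njord is living and takes 1/3.
Asgeir is living and takes 1/6.
Brynja predeceased; the 1/6 allotted to Brynja's branch passes to Brynja's issue by representation.
The 1/6 is divided into 3 equal shares of 1/18 among Magnus, Liv, Solveig.
Magnus is living and takes 1/18.
Liv is living and takes 1/18.
Solveig is living and takes 1/18.
Ylva is living and takes 1/3.

Asgeir 1/6; Liv 1/18; Magnus 1/18; Njord 1/3; Solveig 1/18; Ylva 1/3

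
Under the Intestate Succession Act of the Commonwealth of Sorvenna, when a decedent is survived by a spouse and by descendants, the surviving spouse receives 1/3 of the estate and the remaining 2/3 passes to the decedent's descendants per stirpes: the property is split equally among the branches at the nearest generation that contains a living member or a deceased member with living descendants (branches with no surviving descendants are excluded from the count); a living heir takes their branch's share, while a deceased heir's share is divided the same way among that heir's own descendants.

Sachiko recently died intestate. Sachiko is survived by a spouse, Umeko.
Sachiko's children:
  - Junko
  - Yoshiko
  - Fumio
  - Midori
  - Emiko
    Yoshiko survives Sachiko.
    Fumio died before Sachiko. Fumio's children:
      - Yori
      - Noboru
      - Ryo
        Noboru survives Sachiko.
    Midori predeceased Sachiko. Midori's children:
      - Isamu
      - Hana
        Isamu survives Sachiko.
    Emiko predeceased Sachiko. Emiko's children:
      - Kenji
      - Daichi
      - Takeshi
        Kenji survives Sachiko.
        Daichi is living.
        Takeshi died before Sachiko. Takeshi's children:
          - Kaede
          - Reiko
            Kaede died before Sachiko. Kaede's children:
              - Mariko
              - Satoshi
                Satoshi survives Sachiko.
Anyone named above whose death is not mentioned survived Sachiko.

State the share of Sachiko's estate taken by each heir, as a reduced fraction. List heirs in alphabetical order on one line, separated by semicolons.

Umeko, as surviving spouse, takes 1/3.
The remaining 2/3 passes to Sachiko's descendants per stirpes.
The 2/3 is divided into 5 equal shares of 2/15 among Junko, Yoshiko, Fumio, Midori, Emiko.
Junko is living and takes 2/15.
Yoshiko is living and takes 2/15.
Fumio predeceased; the 2/15 allotted to Fumio's branch passes to Fumio's issue by representation.
The 2/15 is divided into 3 equal shares of 2/45 among Yori, Noboru, Ryo.
Yori is living and takes 2/45.
Noboru is living and takes 2/45.
Ryo is living and takes 2/45.
Midori predeceased; the 2/15 allotted to Midori's branch passes to Midori's issue by representation.
The 2/15 is divided into 2 equal shares of 1/15 among Isamu, Hana.
Isamu is living and takes 1/15.
Hana is living and takes 1/15.
Emiko predeceased; the 2/15 allotted to Emiko's branch passes to Emiko's issue by representation.
The 2/15 is divided into 3 equal shares of 2/45 among Kenji, Daichi, Takeshi.
Kenji is living and takes 2/45.
Daichi is living and takes 2/45.
Takeshi predeceased; the 2/45 allotted to Takeshi's branch passes to Takeshi's issue by representation.
The 2/45 is divided into 2 equal shares of 1/45 among Kaede, Reiko.
Kaede predeceased; the 1/45 allotted to Kaede's branch passes to Kaede's issue by representation.
The 1/45 is divided into 2 equal shares of 1/90 among Mariko, Satoshi.
Mariko is living and takes 1/90.
Satoshi is living and takes 1/90.
Reiko is living and takes 1/45.

Daichi 2/45; Hana 1/15; Isamu 1/15; Junko 2/15; Kenji 2/45; Mariko 1/90; Noboru 2/45; Reiko 1/45; Ryo 2/45; Satoshi 1/90; Umeko 1/3; Yori 2/45; Yoshiko 2/15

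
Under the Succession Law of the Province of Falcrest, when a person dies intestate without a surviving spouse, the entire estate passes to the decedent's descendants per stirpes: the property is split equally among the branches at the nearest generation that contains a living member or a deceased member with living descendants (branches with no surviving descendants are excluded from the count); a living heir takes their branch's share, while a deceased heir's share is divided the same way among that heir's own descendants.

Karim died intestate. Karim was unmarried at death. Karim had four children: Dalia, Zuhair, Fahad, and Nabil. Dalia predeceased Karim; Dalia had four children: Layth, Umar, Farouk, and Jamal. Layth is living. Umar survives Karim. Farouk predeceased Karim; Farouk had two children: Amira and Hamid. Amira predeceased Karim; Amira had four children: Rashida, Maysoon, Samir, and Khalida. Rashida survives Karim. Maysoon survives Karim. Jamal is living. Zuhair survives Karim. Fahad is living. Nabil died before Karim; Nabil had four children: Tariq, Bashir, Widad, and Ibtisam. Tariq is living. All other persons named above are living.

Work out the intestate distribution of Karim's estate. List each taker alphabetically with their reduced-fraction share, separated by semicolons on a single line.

Bashir 1/16; Fahad 1/4; Hamid 1/32; Ibtisam 1/16; Jamal 1/16; Khalida 1/128; Layth 1/16; Maysoon 1/128; Rashida 1/128; Samir 1/128; Tariq 1/16; Umar 1/16; Widad 1/16; Zuhair 1/4

There is no surviving spouse, so the entire estate passes to Karim's descendants per stirpes.
The estate is divided into 4 equal shares of 1/4 among Dalia, Zuhair, Fahad, Nabil.
Dalia predeceased; the 1/4 allotted to Dalia's branch passes to Dalia's issue by representation.
The 1/4 is divided into 4 equal shares of 1/16 among Layth, Umar, Farouk, Jamal.
Layth is living and takes 1/16.
Umar is living and takes 1/16.
Farouk predeceased; the 1/16 allotted to Farouk's branch passes to Farouk's issue by representation.
The 1/16 is divided into 2 equal shares of 1/32 among Amira, Hamid.
Amira predeceased; the 1/32 allotted to Amira's branch passes to Amira's issue by representation.
The 1/32 is divided into 4 equal shares of 1/128 among Rashida, Maysoon, Samir, Khalida.
Rashida is living and takes 1/128.
Maysoon is living and takes 1/128.
Samir is living and takes 1/128.
Khalida is living and takes 1/128.
Hamid is living and takes 1/32.
Jamal is living and takes 1/16.
Zuhair is living and takes 1/4.
Fahad is living and takes 1/4.
Nabil predeceased; the 1/4 allotted to Nabil's branch passes to Nabil's issue by representation.
The 1/4 is divided into 4 equal shares of 1/16 among Tariq, Bashir, Widad, Ibtisam.
Tariq is living and takes 1/16.
Bashir is living and takes 1/16.
Widad is living and takes 1/16.
Ibtisam is living and takes 1/16.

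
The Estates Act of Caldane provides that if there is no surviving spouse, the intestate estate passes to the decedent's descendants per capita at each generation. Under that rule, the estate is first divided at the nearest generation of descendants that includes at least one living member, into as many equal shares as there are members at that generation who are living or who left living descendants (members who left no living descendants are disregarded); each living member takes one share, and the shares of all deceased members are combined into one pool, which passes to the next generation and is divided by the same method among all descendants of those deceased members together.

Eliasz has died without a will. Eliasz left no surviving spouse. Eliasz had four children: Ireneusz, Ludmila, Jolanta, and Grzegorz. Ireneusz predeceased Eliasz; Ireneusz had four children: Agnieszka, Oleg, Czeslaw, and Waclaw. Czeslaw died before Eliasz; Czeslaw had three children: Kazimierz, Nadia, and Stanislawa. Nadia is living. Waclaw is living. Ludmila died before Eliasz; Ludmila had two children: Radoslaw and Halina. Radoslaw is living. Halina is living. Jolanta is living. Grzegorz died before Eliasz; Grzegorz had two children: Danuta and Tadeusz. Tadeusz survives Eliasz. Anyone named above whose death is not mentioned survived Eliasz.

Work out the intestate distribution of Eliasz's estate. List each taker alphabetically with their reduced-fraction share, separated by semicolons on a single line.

Agnieszka 3/32; Danuta 3/32; Halina 3/32; Jolanta 1/4; Kazimierz 1/32; Nadia 1/32; Oleg 3/32; Radoslaw 3/32; Stanislawa 1/32; Tadeusz 3/32; Waclaw 3/32

There is no surviving spouse, so the entire estate passes to Eliasz's descendants per capita at each generation.
At generation 1 (Ireneusz, Ludmila, Jolanta, Grzegorz) there are 4 shares of (1)/4 = 1/4 each.
Living: Jolanta — each takes 1/4.
Deceased: Ireneusz, Ludmila, and Grzegorz. Their combined 3/4 is pooled and carried to generation 2.
At generation 2 (Agnieszka, Oleg, Czeslaw, Waclaw, Radoslaw, Halina, Danuta, Tadeusz) there are 8 shares of (3/4)/8 = 3/32 each.
Living: Agnieszka, Oleg, Waclaw, Radoslaw, Halina, Danuta, and Tadeusz — each takes 3/32.
Deceased: Czeslaw. That 3/32 share is carried to generation 3.
At generation 3 (Kazimierz, Nadia, Stanislawa) there are 3 shares of (3/32)/3 = 1/32 each.
Living: Kazimierz, Nadia, and Stanislawa — each takes 1/32.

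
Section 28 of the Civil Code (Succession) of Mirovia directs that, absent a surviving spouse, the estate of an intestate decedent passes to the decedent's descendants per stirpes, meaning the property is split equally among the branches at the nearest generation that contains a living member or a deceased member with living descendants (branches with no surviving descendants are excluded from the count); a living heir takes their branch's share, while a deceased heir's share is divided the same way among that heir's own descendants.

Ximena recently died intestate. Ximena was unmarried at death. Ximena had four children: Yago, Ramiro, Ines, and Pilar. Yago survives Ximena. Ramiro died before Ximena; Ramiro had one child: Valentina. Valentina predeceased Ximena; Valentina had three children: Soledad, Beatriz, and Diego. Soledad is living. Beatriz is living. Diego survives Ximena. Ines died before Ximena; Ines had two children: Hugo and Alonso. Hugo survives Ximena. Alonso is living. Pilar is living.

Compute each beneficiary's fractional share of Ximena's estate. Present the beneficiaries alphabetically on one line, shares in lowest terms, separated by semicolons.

There is no surviving spouse, so the entire estate passes to Ximena's descendants per stirpes.
The estate is divided into 4 equal shares of 1/4 among Yago, Ramiro, Ines, Pilar.
Yago is living and takes 1/4.
Ramiro predeceased; the 1/4 allotted to Ramiro's branch passes to Ramiro's issue by representation.
Valentina's line is the sole branch at this level, so the full 1/4 passes to Valentina's issue by representation.
The 1/4 is divided into 3 equal shares of 1/12 among Soledad, Beatriz, Diego.
Soledad is living and takes 1/12.
Beatriz is living and takes 1/12.
Diego is living and takes 1/12.
Ines predeceased; the 1/4 allotted to Ines's branch passes to Ines's issue by representation.
The 1/4 is divided into 2 equal shares of 1/8 among Hugo, Alonso.
Hugo is living and takes 1/8.
Alonso is living and takes 1/8.
Pilar is living and takes 1/4.

Alonso 1/8; Beatriz 1/12; Diego 1/12; Hugo 1/8; Pilar 1/4; Soledad 1/12; Yago 1/4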